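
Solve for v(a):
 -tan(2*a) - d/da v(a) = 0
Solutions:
 v(a) = C1 + log(cos(2*a))/2


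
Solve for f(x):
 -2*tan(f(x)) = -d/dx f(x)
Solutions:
 f(x) = pi - asin(C1*exp(2*x))
 f(x) = asin(C1*exp(2*x))


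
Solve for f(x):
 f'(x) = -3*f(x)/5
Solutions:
 f(x) = C1*exp(-3*x/5)


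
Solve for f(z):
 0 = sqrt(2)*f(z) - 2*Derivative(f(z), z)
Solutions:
 f(z) = C1*exp(sqrt(2)*z/2)


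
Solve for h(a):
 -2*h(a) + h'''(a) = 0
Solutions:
 h(a) = C3*exp(2^(1/3)*a) + (C1*sin(2^(1/3)*sqrt(3)*a/2) + C2*cos(2^(1/3)*sqrt(3)*a/2))*exp(-2^(1/3)*a/2)


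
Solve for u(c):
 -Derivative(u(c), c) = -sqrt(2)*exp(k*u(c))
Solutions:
 u(c) = Piecewise((log(-1/(C1*k + sqrt(2)*c*k))/k, Ne(k, 0)), (nan, True))
 u(c) = Piecewise((C1 + sqrt(2)*c, Eq(k, 0)), (nan, True))


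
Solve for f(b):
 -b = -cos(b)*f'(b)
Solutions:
 f(b) = C1 + Integral(b/cos(b), b)


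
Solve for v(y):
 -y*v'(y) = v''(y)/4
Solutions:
 v(y) = C1 + C2*erf(sqrt(2)*y)


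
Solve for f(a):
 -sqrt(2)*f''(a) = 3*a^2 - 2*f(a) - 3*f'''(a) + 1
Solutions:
 f(a) = C1*exp(a*(2/(-2*sqrt(2)/27 + sqrt(-8 + (243 - 2*sqrt(2))^2)/27 + 9)^(1/3) + 6*sqrt(2) + 9*(-2*sqrt(2)/27 + sqrt(-8 + (243 - 2*sqrt(2))^2)/27 + 9)^(1/3))/54)*sin(sqrt(3)*a*(-9*(-2*sqrt(2)/27 + sqrt(-32/729 + (18 - 4*sqrt(2)/27)^2)/2 + 9)^(1/3) + 2/(-2*sqrt(2)/27 + sqrt(-32/729 + (18 - 4*sqrt(2)/27)^2)/2 + 9)^(1/3))/54) + C2*exp(a*(2/(-2*sqrt(2)/27 + sqrt(-8 + (243 - 2*sqrt(2))^2)/27 + 9)^(1/3) + 6*sqrt(2) + 9*(-2*sqrt(2)/27 + sqrt(-8 + (243 - 2*sqrt(2))^2)/27 + 9)^(1/3))/54)*cos(sqrt(3)*a*(-9*(-2*sqrt(2)/27 + sqrt(-32/729 + (18 - 4*sqrt(2)/27)^2)/2 + 9)^(1/3) + 2/(-2*sqrt(2)/27 + sqrt(-32/729 + (18 - 4*sqrt(2)/27)^2)/2 + 9)^(1/3))/54) + C3*exp(a*(-9*(-2*sqrt(2)/27 + sqrt(-8 + (243 - 2*sqrt(2))^2)/27 + 9)^(1/3) - 2/(-2*sqrt(2)/27 + sqrt(-8 + (243 - 2*sqrt(2))^2)/27 + 9)^(1/3) + 3*sqrt(2))/27) + 3*a^2/2 + 1/2 + 3*sqrt(2)/2


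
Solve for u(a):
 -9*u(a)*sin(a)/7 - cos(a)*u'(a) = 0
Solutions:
 u(a) = C1*cos(a)^(9/7)


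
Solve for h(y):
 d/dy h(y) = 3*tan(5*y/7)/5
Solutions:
 h(y) = C1 - 21*log(cos(5*y/7))/25


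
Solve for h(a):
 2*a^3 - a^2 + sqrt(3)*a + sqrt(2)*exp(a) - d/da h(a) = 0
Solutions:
 h(a) = C1 + a^4/2 - a^3/3 + sqrt(3)*a^2/2 + sqrt(2)*exp(a)


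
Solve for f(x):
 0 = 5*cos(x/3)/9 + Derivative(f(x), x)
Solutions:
 f(x) = C1 - 5*sin(x/3)/3


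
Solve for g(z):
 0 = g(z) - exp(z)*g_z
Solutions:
 g(z) = C1*exp(-exp(-z))


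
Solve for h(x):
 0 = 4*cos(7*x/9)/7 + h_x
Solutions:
 h(x) = C1 - 36*sin(7*x/9)/49


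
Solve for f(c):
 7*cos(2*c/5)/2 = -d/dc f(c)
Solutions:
 f(c) = C1 - 35*sin(2*c/5)/4


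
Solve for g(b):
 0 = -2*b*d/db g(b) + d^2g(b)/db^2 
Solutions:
 g(b) = C1 + C2*erfi(b)


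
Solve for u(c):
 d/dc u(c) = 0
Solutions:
 u(c) = C1


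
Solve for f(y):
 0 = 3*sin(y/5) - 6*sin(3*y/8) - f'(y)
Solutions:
 f(y) = C1 - 15*cos(y/5) + 16*cos(3*y/8)


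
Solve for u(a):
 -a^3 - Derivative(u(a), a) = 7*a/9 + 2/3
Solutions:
 u(a) = C1 - a^4/4 - 7*a^2/18 - 2*a/3


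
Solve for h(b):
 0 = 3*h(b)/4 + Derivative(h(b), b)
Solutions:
 h(b) = C1*exp(-3*b/4)


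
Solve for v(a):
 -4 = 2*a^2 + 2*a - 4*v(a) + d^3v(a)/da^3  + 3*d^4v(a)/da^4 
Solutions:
 v(a) = C1*exp(a*(-24 - 10*2^(2/3)/(167/27 + sqrt(41))^(1/3) + 9*2^(1/3)*(167/27 + sqrt(41))^(1/3))/54)*sin(sqrt(3)*a*(20/(334/27 + 2*sqrt(41))^(1/3) + 9*(334/27 + 2*sqrt(41))^(1/3))/54) + C2*exp(a*(-24 - 10*2^(2/3)/(167/27 + sqrt(41))^(1/3) + 9*2^(1/3)*(167/27 + sqrt(41))^(1/3))/54)*cos(sqrt(3)*a*(20/(334/27 + 2*sqrt(41))^(1/3) + 9*(334/27 + 2*sqrt(41))^(1/3))/54) + C3*exp(a) + C4*exp(a*(-9*2^(1/3)*(167/27 + sqrt(41))^(1/3) - 12 + 10*2^(2/3)/(167/27 + sqrt(41))^(1/3))/27) + a^2/2 + a/2 + 1


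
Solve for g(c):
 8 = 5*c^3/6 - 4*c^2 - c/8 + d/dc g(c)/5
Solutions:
 g(c) = C1 - 25*c^4/24 + 20*c^3/3 + 5*c^2/16 + 40*c


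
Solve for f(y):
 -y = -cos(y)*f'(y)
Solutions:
 f(y) = C1 + Integral(y/cos(y), y)


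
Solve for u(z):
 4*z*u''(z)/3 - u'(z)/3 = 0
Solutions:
 u(z) = C1 + C2*z^(5/4)


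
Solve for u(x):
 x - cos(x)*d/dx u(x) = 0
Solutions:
 u(x) = C1 + Integral(x/cos(x), x)


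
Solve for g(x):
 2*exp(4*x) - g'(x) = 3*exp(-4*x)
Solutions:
 g(x) = C1 + exp(4*x)/2 + 3*exp(-4*x)/4


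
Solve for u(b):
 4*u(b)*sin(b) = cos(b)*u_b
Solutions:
 u(b) = C1/cos(b)^4


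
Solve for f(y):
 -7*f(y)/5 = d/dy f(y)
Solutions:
 f(y) = C1*exp(-7*y/5)


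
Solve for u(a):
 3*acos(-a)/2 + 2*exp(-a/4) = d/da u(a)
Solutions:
 u(a) = C1 + 3*a*acos(-a)/2 + 3*sqrt(1 - a^2)/2 - 8*exp(-a/4)


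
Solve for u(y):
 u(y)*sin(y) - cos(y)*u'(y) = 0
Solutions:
 u(y) = C1/cos(y)


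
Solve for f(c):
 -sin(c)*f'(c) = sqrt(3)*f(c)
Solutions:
 f(c) = C1*(cos(c) + 1)^(sqrt(3)/2)/(cos(c) - 1)^(sqrt(3)/2)


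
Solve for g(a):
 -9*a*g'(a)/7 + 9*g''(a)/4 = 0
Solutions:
 g(a) = C1 + C2*erfi(sqrt(14)*a/7)


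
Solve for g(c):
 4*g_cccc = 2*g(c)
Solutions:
 g(c) = C1*exp(-2^(3/4)*c/2) + C2*exp(2^(3/4)*c/2) + C3*sin(2^(3/4)*c/2) + C4*cos(2^(3/4)*c/2)


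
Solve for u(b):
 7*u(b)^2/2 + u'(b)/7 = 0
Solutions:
 u(b) = 2/(C1 + 49*b)


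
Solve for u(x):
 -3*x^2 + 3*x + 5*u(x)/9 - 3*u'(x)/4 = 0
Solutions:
 u(x) = C1*exp(20*x/27) + 27*x^2/5 + 459*x/50 + 12393/1000


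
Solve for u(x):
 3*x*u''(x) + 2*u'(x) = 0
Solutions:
 u(x) = C1 + C2*x^(1/3)


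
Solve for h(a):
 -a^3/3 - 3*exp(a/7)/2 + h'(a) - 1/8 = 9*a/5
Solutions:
 h(a) = C1 + a^4/12 + 9*a^2/10 + a/8 + 21*exp(a/7)/2


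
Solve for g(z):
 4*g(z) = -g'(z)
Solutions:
 g(z) = C1*exp(-4*z)


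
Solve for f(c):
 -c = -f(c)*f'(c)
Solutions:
 f(c) = -sqrt(C1 + c^2)
 f(c) = sqrt(C1 + c^2)


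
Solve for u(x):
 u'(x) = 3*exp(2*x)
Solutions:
 u(x) = C1 + 3*exp(2*x)/2


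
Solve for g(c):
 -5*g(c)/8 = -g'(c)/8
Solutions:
 g(c) = C1*exp(5*c)


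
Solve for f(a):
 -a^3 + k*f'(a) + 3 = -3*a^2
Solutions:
 f(a) = C1 + a^4/(4*k) - a^3/k - 3*a/k


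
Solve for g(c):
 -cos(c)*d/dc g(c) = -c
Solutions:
 g(c) = C1 + Integral(c/cos(c), c)


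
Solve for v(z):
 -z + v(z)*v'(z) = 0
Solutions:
 v(z) = -sqrt(C1 + z^2)
 v(z) = sqrt(C1 + z^2)


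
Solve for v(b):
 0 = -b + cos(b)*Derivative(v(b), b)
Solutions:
 v(b) = C1 + Integral(b/cos(b), b)


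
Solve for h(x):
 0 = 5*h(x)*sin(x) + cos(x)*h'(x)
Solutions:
 h(x) = C1*cos(x)^5


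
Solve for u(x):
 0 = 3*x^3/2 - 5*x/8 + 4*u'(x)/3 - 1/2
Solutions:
 u(x) = C1 - 9*x^4/32 + 15*x^2/64 + 3*x/8


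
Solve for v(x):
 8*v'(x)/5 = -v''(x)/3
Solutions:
 v(x) = C1 + C2*exp(-24*x/5)


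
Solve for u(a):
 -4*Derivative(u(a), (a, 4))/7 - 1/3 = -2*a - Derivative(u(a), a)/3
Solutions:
 u(a) = C1 + C4*exp(126^(1/3)*a/6) - 3*a^2 + a + (C2*sin(14^(1/3)*3^(1/6)*a/4) + C3*cos(14^(1/3)*3^(1/6)*a/4))*exp(-126^(1/3)*a/12)


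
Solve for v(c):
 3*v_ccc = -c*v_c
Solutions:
 v(c) = C1 + Integral(C2*airyai(-3^(2/3)*c/3) + C3*airybi(-3^(2/3)*c/3), c)


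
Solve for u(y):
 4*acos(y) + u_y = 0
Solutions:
 u(y) = C1 - 4*y*acos(y) + 4*sqrt(1 - y^2)


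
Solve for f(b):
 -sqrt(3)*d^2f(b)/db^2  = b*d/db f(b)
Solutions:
 f(b) = C1 + C2*erf(sqrt(2)*3^(3/4)*b/6)


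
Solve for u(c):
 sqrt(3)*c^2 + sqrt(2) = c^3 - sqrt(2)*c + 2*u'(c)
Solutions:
 u(c) = C1 - c^4/8 + sqrt(3)*c^3/6 + sqrt(2)*c^2/4 + sqrt(2)*c/2


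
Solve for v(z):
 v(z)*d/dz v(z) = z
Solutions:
 v(z) = -sqrt(C1 + z^2)
 v(z) = sqrt(C1 + z^2)


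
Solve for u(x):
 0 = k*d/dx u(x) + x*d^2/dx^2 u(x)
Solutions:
 u(x) = C1 + x^(1 - re(k))*(C2*sin(log(x)*Abs(im(k))) + C3*cos(log(x)*im(k)))


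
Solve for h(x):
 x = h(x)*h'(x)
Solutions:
 h(x) = -sqrt(C1 + x^2)
 h(x) = sqrt(C1 + x^2)


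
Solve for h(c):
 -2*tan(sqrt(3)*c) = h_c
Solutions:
 h(c) = C1 + 2*sqrt(3)*log(cos(sqrt(3)*c))/3


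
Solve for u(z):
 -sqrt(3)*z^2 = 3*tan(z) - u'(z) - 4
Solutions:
 u(z) = C1 + sqrt(3)*z^3/3 - 4*z - 3*log(cos(z))


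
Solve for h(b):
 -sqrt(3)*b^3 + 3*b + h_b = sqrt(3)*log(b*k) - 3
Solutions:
 h(b) = C1 + sqrt(3)*b^4/4 - 3*b^2/2 + sqrt(3)*b*log(b*k) + b*(-3 - sqrt(3))


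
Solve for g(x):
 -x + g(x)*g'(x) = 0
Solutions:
 g(x) = -sqrt(C1 + x^2)
 g(x) = sqrt(C1 + x^2)


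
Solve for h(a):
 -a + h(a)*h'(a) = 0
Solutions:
 h(a) = -sqrt(C1 + a^2)
 h(a) = sqrt(C1 + a^2)


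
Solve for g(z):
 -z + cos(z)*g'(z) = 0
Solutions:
 g(z) = C1 + Integral(z/cos(z), z)


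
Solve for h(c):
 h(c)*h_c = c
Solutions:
 h(c) = -sqrt(C1 + c^2)
 h(c) = sqrt(C1 + c^2)


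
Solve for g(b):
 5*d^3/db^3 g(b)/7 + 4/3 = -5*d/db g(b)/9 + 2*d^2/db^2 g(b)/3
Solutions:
 g(b) = C1 - 12*b/5 + (C2*sin(sqrt(14)*b/5) + C3*cos(sqrt(14)*b/5))*exp(7*b/15)


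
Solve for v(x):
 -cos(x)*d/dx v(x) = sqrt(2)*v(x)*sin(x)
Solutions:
 v(x) = C1*cos(x)^(sqrt(2))


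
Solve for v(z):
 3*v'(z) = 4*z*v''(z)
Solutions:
 v(z) = C1 + C2*z^(7/4)


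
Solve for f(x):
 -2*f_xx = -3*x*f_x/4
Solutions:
 f(x) = C1 + C2*erfi(sqrt(3)*x/4)


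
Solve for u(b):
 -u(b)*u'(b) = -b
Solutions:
 u(b) = -sqrt(C1 + b^2)
 u(b) = sqrt(C1 + b^2)


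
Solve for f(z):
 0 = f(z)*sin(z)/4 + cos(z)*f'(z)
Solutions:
 f(z) = C1*cos(z)^(1/4)


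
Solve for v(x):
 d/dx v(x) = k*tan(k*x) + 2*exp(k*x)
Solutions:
 v(x) = C1 + k*Piecewise((-log(cos(k*x))/k, Ne(k, 0)), (0, True)) + 2*Piecewise((exp(k*x)/k, Ne(k, 0)), (x, True))


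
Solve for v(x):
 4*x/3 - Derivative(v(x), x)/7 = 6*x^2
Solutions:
 v(x) = C1 - 14*x^3 + 14*x^2/3


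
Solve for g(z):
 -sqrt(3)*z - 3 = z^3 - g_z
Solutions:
 g(z) = C1 + z^4/4 + sqrt(3)*z^2/2 + 3*z


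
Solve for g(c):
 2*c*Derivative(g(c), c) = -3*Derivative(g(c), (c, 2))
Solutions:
 g(c) = C1 + C2*erf(sqrt(3)*c/3)


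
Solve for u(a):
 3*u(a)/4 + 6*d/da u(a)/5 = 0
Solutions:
 u(a) = C1*exp(-5*a/8)


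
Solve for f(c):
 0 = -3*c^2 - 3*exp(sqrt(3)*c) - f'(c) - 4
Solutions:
 f(c) = C1 - c^3 - 4*c - sqrt(3)*exp(sqrt(3)*c)


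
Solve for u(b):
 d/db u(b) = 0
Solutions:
 u(b) = C1


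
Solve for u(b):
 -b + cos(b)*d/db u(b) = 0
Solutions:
 u(b) = C1 + Integral(b/cos(b), b)


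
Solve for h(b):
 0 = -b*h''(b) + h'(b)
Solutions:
 h(b) = C1 + C2*b^2


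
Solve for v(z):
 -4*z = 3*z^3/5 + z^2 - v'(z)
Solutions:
 v(z) = C1 + 3*z^4/20 + z^3/3 + 2*z^2


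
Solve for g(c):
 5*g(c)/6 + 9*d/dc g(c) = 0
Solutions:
 g(c) = C1*exp(-5*c/54)


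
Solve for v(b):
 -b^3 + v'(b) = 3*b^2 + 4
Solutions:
 v(b) = C1 + b^4/4 + b^3 + 4*b


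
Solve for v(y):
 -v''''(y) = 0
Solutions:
 v(y) = C1 + C2*y + C3*y^2 + C4*y^3


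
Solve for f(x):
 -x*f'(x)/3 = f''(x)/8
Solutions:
 f(x) = C1 + C2*erf(2*sqrt(3)*x/3)


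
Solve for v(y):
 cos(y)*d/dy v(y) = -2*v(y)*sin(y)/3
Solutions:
 v(y) = C1*cos(y)^(2/3)


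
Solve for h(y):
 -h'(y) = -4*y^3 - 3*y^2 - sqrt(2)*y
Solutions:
 h(y) = C1 + y^4 + y^3 + sqrt(2)*y^2/2


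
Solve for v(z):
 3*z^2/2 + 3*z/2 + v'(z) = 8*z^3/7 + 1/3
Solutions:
 v(z) = C1 + 2*z^4/7 - z^3/2 - 3*z^2/4 + z/3


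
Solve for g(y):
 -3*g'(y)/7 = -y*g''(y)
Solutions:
 g(y) = C1 + C2*y^(10/7)


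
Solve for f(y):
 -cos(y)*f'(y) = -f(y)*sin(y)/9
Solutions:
 f(y) = C1/cos(y)^(1/9)


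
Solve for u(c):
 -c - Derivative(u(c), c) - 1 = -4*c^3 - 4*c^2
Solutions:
 u(c) = C1 + c^4 + 4*c^3/3 - c^2/2 - c


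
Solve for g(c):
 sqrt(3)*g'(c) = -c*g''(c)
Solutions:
 g(c) = C1 + C2*c^(1 - sqrt(3))


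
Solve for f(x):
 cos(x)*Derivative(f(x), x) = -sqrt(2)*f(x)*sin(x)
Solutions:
 f(x) = C1*cos(x)^(sqrt(2))


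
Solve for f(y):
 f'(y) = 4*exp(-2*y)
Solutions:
 f(y) = C1 - 2*exp(-2*y)


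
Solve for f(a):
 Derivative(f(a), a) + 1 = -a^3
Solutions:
 f(a) = C1 - a^4/4 - a


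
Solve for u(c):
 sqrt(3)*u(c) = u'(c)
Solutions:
 u(c) = C1*exp(sqrt(3)*c)


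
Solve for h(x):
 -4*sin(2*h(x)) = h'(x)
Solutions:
 h(x) = pi - acos((-C1 - exp(16*x))/(C1 - exp(16*x)))/2
 h(x) = acos((-C1 - exp(16*x))/(C1 - exp(16*x)))/2


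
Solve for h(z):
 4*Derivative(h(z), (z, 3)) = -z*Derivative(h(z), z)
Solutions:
 h(z) = C1 + Integral(C2*airyai(-2^(1/3)*z/2) + C3*airybi(-2^(1/3)*z/2), z)


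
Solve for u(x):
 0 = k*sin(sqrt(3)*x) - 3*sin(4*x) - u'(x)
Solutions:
 u(x) = C1 - sqrt(3)*k*cos(sqrt(3)*x)/3 + 3*cos(4*x)/4


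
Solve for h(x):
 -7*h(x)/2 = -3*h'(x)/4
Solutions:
 h(x) = C1*exp(14*x/3)


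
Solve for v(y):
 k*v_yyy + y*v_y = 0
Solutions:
 v(y) = C1 + Integral(C2*airyai(y*(-1/k)^(1/3)) + C3*airybi(y*(-1/k)^(1/3)), y)


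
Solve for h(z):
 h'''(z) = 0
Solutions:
 h(z) = C1 + C2*z + C3*z^2


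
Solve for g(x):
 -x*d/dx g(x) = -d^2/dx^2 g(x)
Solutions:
 g(x) = C1 + C2*erfi(sqrt(2)*x/2)


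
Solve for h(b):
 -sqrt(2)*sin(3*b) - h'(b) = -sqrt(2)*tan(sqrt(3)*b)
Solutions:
 h(b) = C1 - sqrt(6)*log(cos(sqrt(3)*b))/3 + sqrt(2)*cos(3*b)/3


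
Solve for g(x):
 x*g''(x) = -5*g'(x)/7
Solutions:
 g(x) = C1 + C2*x^(2/7)


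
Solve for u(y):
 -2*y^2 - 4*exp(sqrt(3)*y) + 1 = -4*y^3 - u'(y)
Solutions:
 u(y) = C1 - y^4 + 2*y^3/3 - y + 4*sqrt(3)*exp(sqrt(3)*y)/3


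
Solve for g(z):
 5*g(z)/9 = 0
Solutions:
 g(z) = 0


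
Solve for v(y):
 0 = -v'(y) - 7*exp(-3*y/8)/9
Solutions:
 v(y) = C1 + 56*exp(-3*y/8)/27


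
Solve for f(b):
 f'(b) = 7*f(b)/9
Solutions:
 f(b) = C1*exp(7*b/9)


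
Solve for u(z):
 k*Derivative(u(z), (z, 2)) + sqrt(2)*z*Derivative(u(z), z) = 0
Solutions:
 u(z) = C1 + C2*sqrt(k)*erf(2^(3/4)*z*sqrt(1/k)/2)


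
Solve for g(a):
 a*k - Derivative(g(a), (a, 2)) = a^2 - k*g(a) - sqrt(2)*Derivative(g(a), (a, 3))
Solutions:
 g(a) = C1*exp(a*(sqrt(2)*(27*k + sqrt((27*k - 1)^2 - 1) - 1)^(1/3) - sqrt(6)*I*(27*k + sqrt((27*k - 1)^2 - 1) - 1)^(1/3) + 2*sqrt(2) - 8/((-sqrt(2) + sqrt(6)*I)*(27*k + sqrt((27*k - 1)^2 - 1) - 1)^(1/3)))/12) + C2*exp(a*(sqrt(2)*(27*k + sqrt((27*k - 1)^2 - 1) - 1)^(1/3) + sqrt(6)*I*(27*k + sqrt((27*k - 1)^2 - 1) - 1)^(1/3) + 2*sqrt(2) + 8/((sqrt(2) + sqrt(6)*I)*(27*k + sqrt((27*k - 1)^2 - 1) - 1)^(1/3)))/12) + C3*exp(sqrt(2)*a*(-(27*k + sqrt((27*k - 1)^2 - 1) - 1)^(1/3) + 1 - 1/(27*k + sqrt((27*k - 1)^2 - 1) - 1)^(1/3))/6) + a^2/k - a + 2/k^2


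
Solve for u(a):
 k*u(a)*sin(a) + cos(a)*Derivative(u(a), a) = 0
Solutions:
 u(a) = C1*exp(k*log(cos(a)))


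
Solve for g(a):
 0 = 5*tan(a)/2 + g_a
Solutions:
 g(a) = C1 + 5*log(cos(a))/2


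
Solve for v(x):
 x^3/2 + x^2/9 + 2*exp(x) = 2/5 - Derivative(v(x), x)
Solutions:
 v(x) = C1 - x^4/8 - x^3/27 + 2*x/5 - 2*exp(x)


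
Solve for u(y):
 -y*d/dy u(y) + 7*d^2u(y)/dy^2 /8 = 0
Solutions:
 u(y) = C1 + C2*erfi(2*sqrt(7)*y/7)


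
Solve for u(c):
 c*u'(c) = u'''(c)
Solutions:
 u(c) = C1 + Integral(C2*airyai(c) + C3*airybi(c), c)


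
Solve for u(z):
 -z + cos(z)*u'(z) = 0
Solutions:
 u(z) = C1 + Integral(z/cos(z), z)


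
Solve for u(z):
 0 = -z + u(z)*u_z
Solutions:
 u(z) = -sqrt(C1 + z^2)
 u(z) = sqrt(C1 + z^2)


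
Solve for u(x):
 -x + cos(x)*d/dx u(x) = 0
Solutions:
 u(x) = C1 + Integral(x/cos(x), x)


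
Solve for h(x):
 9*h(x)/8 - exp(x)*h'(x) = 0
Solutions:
 h(x) = C1*exp(-9*exp(-x)/8)


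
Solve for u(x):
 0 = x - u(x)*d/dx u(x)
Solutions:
 u(x) = -sqrt(C1 + x^2)
 u(x) = sqrt(C1 + x^2)


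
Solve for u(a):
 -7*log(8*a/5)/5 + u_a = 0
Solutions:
 u(a) = C1 + 7*a*log(a)/5 - 7*a*log(5)/5 - 7*a/5 + 21*a*log(2)/5


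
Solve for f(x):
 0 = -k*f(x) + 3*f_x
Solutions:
 f(x) = C1*exp(k*x/3)


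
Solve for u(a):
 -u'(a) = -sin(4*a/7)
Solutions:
 u(a) = C1 - 7*cos(4*a/7)/4


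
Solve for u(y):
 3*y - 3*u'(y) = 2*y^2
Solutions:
 u(y) = C1 - 2*y^3/9 + y^2/2


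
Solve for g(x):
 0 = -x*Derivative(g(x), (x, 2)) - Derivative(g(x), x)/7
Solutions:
 g(x) = C1 + C2*x^(6/7)


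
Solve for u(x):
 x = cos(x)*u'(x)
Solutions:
 u(x) = C1 + Integral(x/cos(x), x)


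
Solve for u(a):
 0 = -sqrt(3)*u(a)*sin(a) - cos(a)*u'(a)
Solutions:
 u(a) = C1*cos(a)^(sqrt(3))


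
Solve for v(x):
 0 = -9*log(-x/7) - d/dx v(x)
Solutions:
 v(x) = C1 - 9*x*log(-x) + 9*x*(1 + log(7))


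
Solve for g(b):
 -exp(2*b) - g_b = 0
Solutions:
 g(b) = C1 - exp(2*b)/2


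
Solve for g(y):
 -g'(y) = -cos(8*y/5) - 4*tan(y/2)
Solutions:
 g(y) = C1 - 8*log(cos(y/2)) + 5*sin(8*y/5)/8


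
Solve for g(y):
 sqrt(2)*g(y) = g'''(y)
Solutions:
 g(y) = C3*exp(2^(1/6)*y) + (C1*sin(2^(1/6)*sqrt(3)*y/2) + C2*cos(2^(1/6)*sqrt(3)*y/2))*exp(-2^(1/6)*y/2)


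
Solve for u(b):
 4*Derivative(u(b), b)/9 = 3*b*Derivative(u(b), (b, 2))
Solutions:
 u(b) = C1 + C2*b^(31/27)


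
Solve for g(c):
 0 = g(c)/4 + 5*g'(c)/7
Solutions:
 g(c) = C1*exp(-7*c/20)


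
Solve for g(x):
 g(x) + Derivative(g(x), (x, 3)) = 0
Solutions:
 g(x) = C3*exp(-x) + (C1*sin(sqrt(3)*x/2) + C2*cos(sqrt(3)*x/2))*exp(x/2)


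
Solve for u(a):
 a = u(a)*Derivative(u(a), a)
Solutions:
 u(a) = -sqrt(C1 + a^2)
 u(a) = sqrt(C1 + a^2)


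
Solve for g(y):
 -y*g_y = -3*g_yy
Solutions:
 g(y) = C1 + C2*erfi(sqrt(6)*y/6)


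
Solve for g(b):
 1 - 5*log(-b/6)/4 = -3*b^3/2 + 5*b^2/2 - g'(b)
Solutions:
 g(b) = C1 - 3*b^4/8 + 5*b^3/6 + 5*b*log(-b)/4 + b*(-9 - 5*log(6))/4


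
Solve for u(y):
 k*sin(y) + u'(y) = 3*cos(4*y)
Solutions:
 u(y) = C1 + k*cos(y) + 3*sin(4*y)/4


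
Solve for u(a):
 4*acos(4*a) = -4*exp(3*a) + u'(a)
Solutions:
 u(a) = C1 + 4*a*acos(4*a) - sqrt(1 - 16*a^2) + 4*exp(3*a)/3


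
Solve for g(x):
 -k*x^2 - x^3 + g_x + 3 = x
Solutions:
 g(x) = C1 + k*x^3/3 + x^4/4 + x^2/2 - 3*x


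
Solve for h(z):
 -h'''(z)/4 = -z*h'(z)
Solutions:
 h(z) = C1 + Integral(C2*airyai(2^(2/3)*z) + C3*airybi(2^(2/3)*z), z)


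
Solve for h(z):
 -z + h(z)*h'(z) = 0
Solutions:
 h(z) = -sqrt(C1 + z^2)
 h(z) = sqrt(C1 + z^2)


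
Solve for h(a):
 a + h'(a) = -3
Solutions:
 h(a) = C1 - a^2/2 - 3*a


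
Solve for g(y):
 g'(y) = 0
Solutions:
 g(y) = C1


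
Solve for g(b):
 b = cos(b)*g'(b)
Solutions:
 g(b) = C1 + Integral(b/cos(b), b)


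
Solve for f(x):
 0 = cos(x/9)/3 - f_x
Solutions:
 f(x) = C1 + 3*sin(x/9)


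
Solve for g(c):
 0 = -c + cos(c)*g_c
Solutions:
 g(c) = C1 + Integral(c/cos(c), c)


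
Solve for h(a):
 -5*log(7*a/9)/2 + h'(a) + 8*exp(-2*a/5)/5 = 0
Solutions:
 h(a) = C1 + 5*a*log(a)/2 + a*(-5*log(3) - 5/2 + 5*log(7)/2) + 4*exp(-2*a/5)


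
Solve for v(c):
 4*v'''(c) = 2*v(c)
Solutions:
 v(c) = C3*exp(2^(2/3)*c/2) + (C1*sin(2^(2/3)*sqrt(3)*c/4) + C2*cos(2^(2/3)*sqrt(3)*c/4))*exp(-2^(2/3)*c/4)


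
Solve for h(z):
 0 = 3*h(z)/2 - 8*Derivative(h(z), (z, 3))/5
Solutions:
 h(z) = C3*exp(15^(1/3)*2^(2/3)*z/4) + (C1*sin(2^(2/3)*3^(5/6)*5^(1/3)*z/8) + C2*cos(2^(2/3)*3^(5/6)*5^(1/3)*z/8))*exp(-15^(1/3)*2^(2/3)*z/8)


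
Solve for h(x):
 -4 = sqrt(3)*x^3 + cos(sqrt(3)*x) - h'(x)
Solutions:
 h(x) = C1 + sqrt(3)*x^4/4 + 4*x + sqrt(3)*sin(sqrt(3)*x)/3


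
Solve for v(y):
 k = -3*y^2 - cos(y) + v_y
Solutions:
 v(y) = C1 + k*y + y^3 + sin(y)


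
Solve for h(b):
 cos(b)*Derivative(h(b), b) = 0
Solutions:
 h(b) = C1


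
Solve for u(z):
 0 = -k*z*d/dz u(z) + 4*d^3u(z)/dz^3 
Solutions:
 u(z) = C1 + Integral(C2*airyai(2^(1/3)*k^(1/3)*z/2) + C3*airybi(2^(1/3)*k^(1/3)*z/2), z)


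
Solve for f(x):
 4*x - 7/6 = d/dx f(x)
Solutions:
 f(x) = C1 + 2*x^2 - 7*x/6


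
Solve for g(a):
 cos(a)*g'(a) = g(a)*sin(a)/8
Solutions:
 g(a) = C1/cos(a)^(1/8)


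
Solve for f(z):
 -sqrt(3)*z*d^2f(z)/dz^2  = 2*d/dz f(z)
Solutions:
 f(z) = C1 + C2*z^(1 - 2*sqrt(3)/3)


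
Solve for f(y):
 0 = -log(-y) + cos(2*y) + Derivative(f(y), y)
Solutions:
 f(y) = C1 + y*log(-y) - y - sin(2*y)/2


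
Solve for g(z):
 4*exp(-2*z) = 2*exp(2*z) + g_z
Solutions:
 g(z) = C1 - exp(2*z) - 2*exp(-2*z)


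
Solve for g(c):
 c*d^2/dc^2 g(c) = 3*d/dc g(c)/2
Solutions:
 g(c) = C1 + C2*c^(5/2)


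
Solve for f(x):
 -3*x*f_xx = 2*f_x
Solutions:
 f(x) = C1 + C2*x^(1/3)


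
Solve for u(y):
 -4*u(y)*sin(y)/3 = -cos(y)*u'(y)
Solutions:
 u(y) = C1/cos(y)^(4/3)


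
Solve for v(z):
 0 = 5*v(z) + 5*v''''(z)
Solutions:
 v(z) = (C1*sin(sqrt(2)*z/2) + C2*cos(sqrt(2)*z/2))*exp(-sqrt(2)*z/2) + (C3*sin(sqrt(2)*z/2) + C4*cos(sqrt(2)*z/2))*exp(sqrt(2)*z/2)


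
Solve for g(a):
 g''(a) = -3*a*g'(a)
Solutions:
 g(a) = C1 + C2*erf(sqrt(6)*a/2)


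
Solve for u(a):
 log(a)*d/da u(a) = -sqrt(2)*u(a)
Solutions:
 u(a) = C1*exp(-sqrt(2)*li(a))


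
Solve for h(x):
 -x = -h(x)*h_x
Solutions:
 h(x) = -sqrt(C1 + x^2)
 h(x) = sqrt(C1 + x^2)


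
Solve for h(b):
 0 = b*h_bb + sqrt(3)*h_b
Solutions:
 h(b) = C1 + C2*b^(1 - sqrt(3))


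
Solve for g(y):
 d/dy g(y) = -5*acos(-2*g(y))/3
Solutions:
 Integral(1/acos(-2*_y), (_y, g(y))) = C1 - 5*y/3


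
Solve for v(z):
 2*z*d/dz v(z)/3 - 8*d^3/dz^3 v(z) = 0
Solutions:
 v(z) = C1 + Integral(C2*airyai(18^(1/3)*z/6) + C3*airybi(18^(1/3)*z/6), z)


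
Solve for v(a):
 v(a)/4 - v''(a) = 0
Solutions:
 v(a) = C1*exp(-a/2) + C2*exp(a/2)


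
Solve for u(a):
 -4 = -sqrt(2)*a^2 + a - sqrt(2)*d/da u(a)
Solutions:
 u(a) = C1 - a^3/3 + sqrt(2)*a^2/4 + 2*sqrt(2)*a


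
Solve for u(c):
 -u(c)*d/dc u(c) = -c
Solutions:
 u(c) = -sqrt(C1 + c^2)
 u(c) = sqrt(C1 + c^2)


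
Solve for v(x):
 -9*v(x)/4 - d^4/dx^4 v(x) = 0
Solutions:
 v(x) = (C1*sin(sqrt(3)*x/2) + C2*cos(sqrt(3)*x/2))*exp(-sqrt(3)*x/2) + (C3*sin(sqrt(3)*x/2) + C4*cos(sqrt(3)*x/2))*exp(sqrt(3)*x/2)


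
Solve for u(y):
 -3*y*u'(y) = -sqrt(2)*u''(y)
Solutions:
 u(y) = C1 + C2*erfi(2^(1/4)*sqrt(3)*y/2)


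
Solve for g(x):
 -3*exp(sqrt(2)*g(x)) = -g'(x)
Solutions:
 g(x) = sqrt(2)*(2*log(-1/(C1 + 3*x)) - log(2))/4


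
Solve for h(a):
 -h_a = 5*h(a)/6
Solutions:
 h(a) = C1*exp(-5*a/6)


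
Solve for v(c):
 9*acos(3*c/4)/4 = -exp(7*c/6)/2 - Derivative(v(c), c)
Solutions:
 v(c) = C1 - 9*c*acos(3*c/4)/4 + 3*sqrt(16 - 9*c^2)/4 - 3*exp(7*c/6)/7


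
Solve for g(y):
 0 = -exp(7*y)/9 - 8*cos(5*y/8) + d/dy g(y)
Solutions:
 g(y) = C1 + exp(7*y)/63 + 64*sin(5*y/8)/5


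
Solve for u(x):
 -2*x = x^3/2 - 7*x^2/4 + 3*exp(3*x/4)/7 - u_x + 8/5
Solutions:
 u(x) = C1 + x^4/8 - 7*x^3/12 + x^2 + 8*x/5 + 4*exp(3*x/4)/7


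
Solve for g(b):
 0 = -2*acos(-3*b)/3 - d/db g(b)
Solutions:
 g(b) = C1 - 2*b*acos(-3*b)/3 - 2*sqrt(1 - 9*b^2)/9


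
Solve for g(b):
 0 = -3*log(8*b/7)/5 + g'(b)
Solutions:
 g(b) = C1 + 3*b*log(b)/5 - 3*b*log(7)/5 - 3*b/5 + 9*b*log(2)/5


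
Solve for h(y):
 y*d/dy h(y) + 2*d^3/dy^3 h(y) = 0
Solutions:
 h(y) = C1 + Integral(C2*airyai(-2^(2/3)*y/2) + C3*airybi(-2^(2/3)*y/2), y)


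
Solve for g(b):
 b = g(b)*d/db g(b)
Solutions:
 g(b) = -sqrt(C1 + b^2)
 g(b) = sqrt(C1 + b^2)


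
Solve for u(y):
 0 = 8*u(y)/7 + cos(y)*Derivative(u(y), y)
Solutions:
 u(y) = C1*(sin(y) - 1)^(4/7)/(sin(y) + 1)^(4/7)


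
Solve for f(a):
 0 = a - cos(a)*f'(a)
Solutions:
 f(a) = C1 + Integral(a/cos(a), a)


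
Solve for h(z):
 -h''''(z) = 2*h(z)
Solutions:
 h(z) = (C1*sin(2^(3/4)*z/2) + C2*cos(2^(3/4)*z/2))*exp(-2^(3/4)*z/2) + (C3*sin(2^(3/4)*z/2) + C4*cos(2^(3/4)*z/2))*exp(2^(3/4)*z/2)


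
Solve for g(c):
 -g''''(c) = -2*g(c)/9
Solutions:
 g(c) = C1*exp(-2^(1/4)*sqrt(3)*c/3) + C2*exp(2^(1/4)*sqrt(3)*c/3) + C3*sin(2^(1/4)*sqrt(3)*c/3) + C4*cos(2^(1/4)*sqrt(3)*c/3)


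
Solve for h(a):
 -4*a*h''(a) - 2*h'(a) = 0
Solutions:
 h(a) = C1 + C2*sqrt(a)


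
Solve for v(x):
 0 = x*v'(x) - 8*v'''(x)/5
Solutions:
 v(x) = C1 + Integral(C2*airyai(5^(1/3)*x/2) + C3*airybi(5^(1/3)*x/2), x)


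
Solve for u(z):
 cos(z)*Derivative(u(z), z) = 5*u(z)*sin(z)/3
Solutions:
 u(z) = C1/cos(z)^(5/3)


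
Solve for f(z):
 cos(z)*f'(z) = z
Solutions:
 f(z) = C1 + Integral(z/cos(z), z)


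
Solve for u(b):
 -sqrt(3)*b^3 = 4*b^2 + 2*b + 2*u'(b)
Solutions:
 u(b) = C1 - sqrt(3)*b^4/8 - 2*b^3/3 - b^2/2


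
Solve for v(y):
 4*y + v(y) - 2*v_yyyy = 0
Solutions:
 v(y) = C1*exp(-2^(3/4)*y/2) + C2*exp(2^(3/4)*y/2) + C3*sin(2^(3/4)*y/2) + C4*cos(2^(3/4)*y/2) - 4*y


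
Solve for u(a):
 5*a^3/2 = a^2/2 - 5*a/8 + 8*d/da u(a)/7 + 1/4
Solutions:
 u(a) = C1 + 35*a^4/64 - 7*a^3/48 + 35*a^2/128 - 7*a/32


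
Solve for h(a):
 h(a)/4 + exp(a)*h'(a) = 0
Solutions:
 h(a) = C1*exp(exp(-a)/4)


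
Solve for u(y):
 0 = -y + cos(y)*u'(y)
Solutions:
 u(y) = C1 + Integral(y/cos(y), y)


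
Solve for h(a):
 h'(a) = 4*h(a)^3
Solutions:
 h(a) = -sqrt(2)*sqrt(-1/(C1 + 4*a))/2
 h(a) = sqrt(2)*sqrt(-1/(C1 + 4*a))/2


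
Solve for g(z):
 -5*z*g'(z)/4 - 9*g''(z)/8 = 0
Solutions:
 g(z) = C1 + C2*erf(sqrt(5)*z/3)


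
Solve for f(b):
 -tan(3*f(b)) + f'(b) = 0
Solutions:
 f(b) = -asin(C1*exp(3*b))/3 + pi/3
 f(b) = asin(C1*exp(3*b))/3


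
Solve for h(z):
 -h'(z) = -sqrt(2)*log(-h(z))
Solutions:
 -li(-h(z)) = C1 + sqrt(2)*z


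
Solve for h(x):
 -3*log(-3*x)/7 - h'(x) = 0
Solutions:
 h(x) = C1 - 3*x*log(-x)/7 + 3*x*(1 - log(3))/7


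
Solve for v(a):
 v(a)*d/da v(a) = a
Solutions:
 v(a) = -sqrt(C1 + a^2)
 v(a) = sqrt(C1 + a^2)


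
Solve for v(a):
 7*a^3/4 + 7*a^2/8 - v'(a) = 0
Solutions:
 v(a) = C1 + 7*a^4/16 + 7*a^3/24


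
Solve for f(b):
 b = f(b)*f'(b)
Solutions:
 f(b) = -sqrt(C1 + b^2)
 f(b) = sqrt(C1 + b^2)


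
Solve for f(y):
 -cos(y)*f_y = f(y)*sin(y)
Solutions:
 f(y) = C1*cos(y)


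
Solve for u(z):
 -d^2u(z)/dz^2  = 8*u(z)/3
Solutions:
 u(z) = C1*sin(2*sqrt(6)*z/3) + C2*cos(2*sqrt(6)*z/3)


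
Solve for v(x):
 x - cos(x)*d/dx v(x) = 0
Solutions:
 v(x) = C1 + Integral(x/cos(x), x)


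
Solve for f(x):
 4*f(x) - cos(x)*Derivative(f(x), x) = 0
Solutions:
 f(x) = C1*(sin(x)^2 + 2*sin(x) + 1)/(sin(x)^2 - 2*sin(x) + 1)


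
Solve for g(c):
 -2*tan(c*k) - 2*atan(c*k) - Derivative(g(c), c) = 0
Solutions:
 g(c) = C1 - 2*Piecewise((-log(cos(c*k))/k, Ne(k, 0)), (0, True)) - 2*Piecewise((c*atan(c*k) - log(c^2*k^2 + 1)/(2*k), Ne(k, 0)), (0, True))


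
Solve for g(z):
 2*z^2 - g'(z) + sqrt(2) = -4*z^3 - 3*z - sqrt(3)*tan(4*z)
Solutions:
 g(z) = C1 + z^4 + 2*z^3/3 + 3*z^2/2 + sqrt(2)*z - sqrt(3)*log(cos(4*z))/4


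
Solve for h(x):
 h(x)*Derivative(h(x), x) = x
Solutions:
 h(x) = -sqrt(C1 + x^2)
 h(x) = sqrt(C1 + x^2)


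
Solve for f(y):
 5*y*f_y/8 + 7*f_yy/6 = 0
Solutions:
 f(y) = C1 + C2*erf(sqrt(210)*y/28)


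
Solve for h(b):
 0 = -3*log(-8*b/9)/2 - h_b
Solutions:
 h(b) = C1 - 3*b*log(-b)/2 + b*(-9*log(2)/2 + 3/2 + 3*log(3))


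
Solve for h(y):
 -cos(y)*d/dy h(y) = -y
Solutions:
 h(y) = C1 + Integral(y/cos(y), y)


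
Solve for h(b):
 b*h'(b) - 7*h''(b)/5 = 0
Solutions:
 h(b) = C1 + C2*erfi(sqrt(70)*b/14)


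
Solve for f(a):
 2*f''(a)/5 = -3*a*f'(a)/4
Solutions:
 f(a) = C1 + C2*erf(sqrt(15)*a/4)


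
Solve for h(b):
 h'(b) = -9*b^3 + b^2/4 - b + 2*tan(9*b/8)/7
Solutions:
 h(b) = C1 - 9*b^4/4 + b^3/12 - b^2/2 - 16*log(cos(9*b/8))/63


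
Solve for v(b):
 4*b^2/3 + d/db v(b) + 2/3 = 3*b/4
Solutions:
 v(b) = C1 - 4*b^3/9 + 3*b^2/8 - 2*b/3


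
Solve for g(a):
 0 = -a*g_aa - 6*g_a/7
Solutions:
 g(a) = C1 + C2*a^(1/7)


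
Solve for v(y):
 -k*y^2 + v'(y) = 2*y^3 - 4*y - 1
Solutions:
 v(y) = C1 + k*y^3/3 + y^4/2 - 2*y^2 - y


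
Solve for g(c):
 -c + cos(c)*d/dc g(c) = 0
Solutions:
 g(c) = C1 + Integral(c/cos(c), c)


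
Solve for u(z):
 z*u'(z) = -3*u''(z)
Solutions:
 u(z) = C1 + C2*erf(sqrt(6)*z/6)


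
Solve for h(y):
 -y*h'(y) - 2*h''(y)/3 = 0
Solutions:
 h(y) = C1 + C2*erf(sqrt(3)*y/2)


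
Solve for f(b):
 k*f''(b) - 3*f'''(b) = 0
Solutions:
 f(b) = C1 + C2*b + C3*exp(b*k/3)


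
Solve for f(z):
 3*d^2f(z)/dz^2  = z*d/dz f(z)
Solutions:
 f(z) = C1 + C2*erfi(sqrt(6)*z/6)


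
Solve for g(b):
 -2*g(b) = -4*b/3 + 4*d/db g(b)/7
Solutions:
 g(b) = C1*exp(-7*b/2) + 2*b/3 - 4/21


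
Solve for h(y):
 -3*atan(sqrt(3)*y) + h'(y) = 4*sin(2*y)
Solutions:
 h(y) = C1 + 3*y*atan(sqrt(3)*y) - sqrt(3)*log(3*y^2 + 1)/2 - 2*cos(2*y)


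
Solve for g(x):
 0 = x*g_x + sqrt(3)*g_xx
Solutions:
 g(x) = C1 + C2*erf(sqrt(2)*3^(3/4)*x/6)


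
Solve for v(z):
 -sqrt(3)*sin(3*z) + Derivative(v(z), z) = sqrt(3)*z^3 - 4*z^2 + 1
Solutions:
 v(z) = C1 + sqrt(3)*z^4/4 - 4*z^3/3 + z - sqrt(3)*cos(3*z)/3


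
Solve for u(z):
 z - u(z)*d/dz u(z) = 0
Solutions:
 u(z) = -sqrt(C1 + z^2)
 u(z) = sqrt(C1 + z^2)


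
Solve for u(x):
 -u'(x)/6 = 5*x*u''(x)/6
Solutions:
 u(x) = C1 + C2*x^(4/5)


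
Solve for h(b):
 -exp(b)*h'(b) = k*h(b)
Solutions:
 h(b) = C1*exp(k*exp(-b))


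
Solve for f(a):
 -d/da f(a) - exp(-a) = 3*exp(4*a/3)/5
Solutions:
 f(a) = C1 - 9*exp(4*a/3)/20 + exp(-a)


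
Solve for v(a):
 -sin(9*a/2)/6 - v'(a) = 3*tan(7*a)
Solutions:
 v(a) = C1 + 3*log(cos(7*a))/7 + cos(9*a/2)/27


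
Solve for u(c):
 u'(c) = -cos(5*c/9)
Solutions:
 u(c) = C1 - 9*sin(5*c/9)/5


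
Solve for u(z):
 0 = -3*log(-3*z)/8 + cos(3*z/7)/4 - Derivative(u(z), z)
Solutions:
 u(z) = C1 - 3*z*log(-z)/8 - 3*z*log(3)/8 + 3*z/8 + 7*sin(3*z/7)/12


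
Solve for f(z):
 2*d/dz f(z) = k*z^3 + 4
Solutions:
 f(z) = C1 + k*z^4/8 + 2*z


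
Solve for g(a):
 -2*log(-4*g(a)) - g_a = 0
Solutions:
 Integral(1/(log(-_y) + 2*log(2)), (_y, g(a)))/2 = C1 - a


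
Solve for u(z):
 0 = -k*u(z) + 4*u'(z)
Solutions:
 u(z) = C1*exp(k*z/4)


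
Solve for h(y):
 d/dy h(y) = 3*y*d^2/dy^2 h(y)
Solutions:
 h(y) = C1 + C2*y^(4/3)


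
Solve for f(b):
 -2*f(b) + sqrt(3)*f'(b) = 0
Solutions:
 f(b) = C1*exp(2*sqrt(3)*b/3)


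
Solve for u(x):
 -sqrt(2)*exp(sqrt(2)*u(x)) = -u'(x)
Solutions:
 u(x) = sqrt(2)*(2*log(-1/(C1 + sqrt(2)*x)) - log(2))/4


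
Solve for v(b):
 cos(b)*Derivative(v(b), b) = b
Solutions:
 v(b) = C1 + Integral(b/cos(b), b)


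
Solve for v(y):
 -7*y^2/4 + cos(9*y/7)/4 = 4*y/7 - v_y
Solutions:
 v(y) = C1 + 7*y^3/12 + 2*y^2/7 - 7*sin(9*y/7)/36


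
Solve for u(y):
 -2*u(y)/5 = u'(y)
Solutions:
 u(y) = C1*exp(-2*y/5)


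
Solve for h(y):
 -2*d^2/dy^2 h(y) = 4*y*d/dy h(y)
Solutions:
 h(y) = C1 + C2*erf(y)


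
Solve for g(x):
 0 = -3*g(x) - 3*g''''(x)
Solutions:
 g(x) = (C1*sin(sqrt(2)*x/2) + C2*cos(sqrt(2)*x/2))*exp(-sqrt(2)*x/2) + (C3*sin(sqrt(2)*x/2) + C4*cos(sqrt(2)*x/2))*exp(sqrt(2)*x/2)


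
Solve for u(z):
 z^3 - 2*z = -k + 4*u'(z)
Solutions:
 u(z) = C1 + k*z/4 + z^4/16 - z^2/4


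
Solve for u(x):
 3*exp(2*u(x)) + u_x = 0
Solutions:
 u(x) = log(-sqrt(-1/(C1 - 3*x))) - log(2)/2
 u(x) = log(-1/(C1 - 3*x))/2 - log(2)/2


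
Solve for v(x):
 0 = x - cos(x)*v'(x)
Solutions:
 v(x) = C1 + Integral(x/cos(x), x)


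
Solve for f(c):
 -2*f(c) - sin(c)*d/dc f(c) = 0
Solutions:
 f(c) = C1*(cos(c) + 1)/(cos(c) - 1)


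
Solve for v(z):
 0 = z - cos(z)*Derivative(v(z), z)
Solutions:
 v(z) = C1 + Integral(z/cos(z), z)


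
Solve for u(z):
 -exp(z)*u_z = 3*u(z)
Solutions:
 u(z) = C1*exp(3*exp(-z))


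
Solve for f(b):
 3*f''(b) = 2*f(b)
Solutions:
 f(b) = C1*exp(-sqrt(6)*b/3) + C2*exp(sqrt(6)*b/3)


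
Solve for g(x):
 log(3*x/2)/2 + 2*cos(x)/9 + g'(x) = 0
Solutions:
 g(x) = C1 - x*log(x)/2 - x*log(3) + x/2 + x*log(6)/2 - 2*sin(x)/9


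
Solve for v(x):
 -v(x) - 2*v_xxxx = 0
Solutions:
 v(x) = (C1*sin(2^(1/4)*x/2) + C2*cos(2^(1/4)*x/2))*exp(-2^(1/4)*x/2) + (C3*sin(2^(1/4)*x/2) + C4*cos(2^(1/4)*x/2))*exp(2^(1/4)*x/2)


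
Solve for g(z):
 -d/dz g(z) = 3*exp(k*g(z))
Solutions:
 g(z) = Piecewise((log(1/(C1*k + 3*k*z))/k, Ne(k, 0)), (nan, True))
 g(z) = Piecewise((C1 - 3*z, Eq(k, 0)), (nan, True))


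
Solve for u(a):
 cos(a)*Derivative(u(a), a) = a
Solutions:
 u(a) = C1 + Integral(a/cos(a), a)


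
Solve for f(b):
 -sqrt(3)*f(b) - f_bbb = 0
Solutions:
 f(b) = C3*exp(-3^(1/6)*b) + (C1*sin(3^(2/3)*b/2) + C2*cos(3^(2/3)*b/2))*exp(3^(1/6)*b/2)


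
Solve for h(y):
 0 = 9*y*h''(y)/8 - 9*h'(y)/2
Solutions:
 h(y) = C1 + C2*y^5


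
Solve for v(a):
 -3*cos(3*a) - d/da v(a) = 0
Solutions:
 v(a) = C1 - sin(3*a)


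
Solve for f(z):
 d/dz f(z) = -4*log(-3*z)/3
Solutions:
 f(z) = C1 - 4*z*log(-z)/3 + 4*z*(1 - log(3))/3


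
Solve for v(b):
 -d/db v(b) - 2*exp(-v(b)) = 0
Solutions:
 v(b) = log(C1 - 2*b)


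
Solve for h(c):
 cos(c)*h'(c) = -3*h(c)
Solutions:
 h(c) = C1*(sin(c) - 1)^(3/2)/(sin(c) + 1)^(3/2)


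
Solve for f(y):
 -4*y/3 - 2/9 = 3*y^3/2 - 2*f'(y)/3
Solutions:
 f(y) = C1 + 9*y^4/16 + y^2 + y/3


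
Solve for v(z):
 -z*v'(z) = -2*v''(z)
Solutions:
 v(z) = C1 + C2*erfi(z/2)


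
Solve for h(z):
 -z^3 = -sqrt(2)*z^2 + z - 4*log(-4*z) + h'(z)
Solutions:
 h(z) = C1 - z^4/4 + sqrt(2)*z^3/3 - z^2/2 + 4*z*log(-z) + 4*z*(-1 + 2*log(2))


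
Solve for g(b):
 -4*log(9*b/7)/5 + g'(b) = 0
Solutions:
 g(b) = C1 + 4*b*log(b)/5 - 4*b*log(7)/5 - 4*b/5 + 8*b*log(3)/5


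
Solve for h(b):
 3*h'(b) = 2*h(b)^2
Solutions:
 h(b) = -3/(C1 + 2*b)


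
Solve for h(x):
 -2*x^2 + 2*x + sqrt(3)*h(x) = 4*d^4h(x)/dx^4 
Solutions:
 h(x) = C1*exp(-sqrt(2)*3^(1/8)*x/2) + C2*exp(sqrt(2)*3^(1/8)*x/2) + C3*sin(sqrt(2)*3^(1/8)*x/2) + C4*cos(sqrt(2)*3^(1/8)*x/2) + 2*sqrt(3)*x^2/3 - 2*sqrt(3)*x/3


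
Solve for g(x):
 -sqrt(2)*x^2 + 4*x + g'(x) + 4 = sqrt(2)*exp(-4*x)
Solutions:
 g(x) = C1 + sqrt(2)*x^3/3 - 2*x^2 - 4*x - sqrt(2)*exp(-4*x)/4


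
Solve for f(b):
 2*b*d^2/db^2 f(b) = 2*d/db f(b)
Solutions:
 f(b) = C1 + C2*b^2


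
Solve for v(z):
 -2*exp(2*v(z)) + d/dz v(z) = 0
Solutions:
 v(z) = log(-sqrt(-1/(C1 + 2*z))) - log(2)/2
 v(z) = log(-1/(C1 + 2*z))/2 - log(2)/2


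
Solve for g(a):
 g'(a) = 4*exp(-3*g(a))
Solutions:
 g(a) = log(C1 + 12*a)/3
 g(a) = log((-3^(1/3) - 3^(5/6)*I)*(C1 + 4*a)^(1/3)/2)
 g(a) = log((-3^(1/3) + 3^(5/6)*I)*(C1 + 4*a)^(1/3)/2)


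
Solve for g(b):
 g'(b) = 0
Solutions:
 g(b) = C1


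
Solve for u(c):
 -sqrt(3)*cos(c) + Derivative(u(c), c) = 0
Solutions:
 u(c) = C1 + sqrt(3)*sin(c)


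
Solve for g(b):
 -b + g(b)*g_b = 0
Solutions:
 g(b) = -sqrt(C1 + b^2)
 g(b) = sqrt(C1 + b^2)


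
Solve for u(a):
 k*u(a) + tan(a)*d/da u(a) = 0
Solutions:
 u(a) = C1*exp(-k*log(sin(a)))


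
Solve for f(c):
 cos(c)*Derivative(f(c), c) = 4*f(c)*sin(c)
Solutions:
 f(c) = C1/cos(c)^4


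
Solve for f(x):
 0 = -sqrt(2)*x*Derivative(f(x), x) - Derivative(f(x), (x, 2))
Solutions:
 f(x) = C1 + C2*erf(2^(3/4)*x/2)


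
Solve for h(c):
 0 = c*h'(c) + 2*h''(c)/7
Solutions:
 h(c) = C1 + C2*erf(sqrt(7)*c/2)


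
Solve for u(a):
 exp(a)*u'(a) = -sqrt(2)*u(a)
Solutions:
 u(a) = C1*exp(sqrt(2)*exp(-a))


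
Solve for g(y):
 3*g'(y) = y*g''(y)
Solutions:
 g(y) = C1 + C2*y^4


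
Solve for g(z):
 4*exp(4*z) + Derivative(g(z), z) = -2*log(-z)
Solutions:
 g(z) = C1 - 2*z*log(-z) + 2*z - exp(4*z)


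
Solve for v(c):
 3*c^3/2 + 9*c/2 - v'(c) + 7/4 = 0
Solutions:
 v(c) = C1 + 3*c^4/8 + 9*c^2/4 + 7*c/4


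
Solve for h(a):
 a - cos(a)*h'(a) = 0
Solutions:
 h(a) = C1 + Integral(a/cos(a), a)


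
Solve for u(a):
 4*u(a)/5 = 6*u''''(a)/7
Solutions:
 u(a) = C1*exp(-14^(1/4)*15^(3/4)*a/15) + C2*exp(14^(1/4)*15^(3/4)*a/15) + C3*sin(14^(1/4)*15^(3/4)*a/15) + C4*cos(14^(1/4)*15^(3/4)*a/15)


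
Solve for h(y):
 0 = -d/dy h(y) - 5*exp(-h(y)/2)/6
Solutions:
 h(y) = 2*log(C1 - 5*y/12)


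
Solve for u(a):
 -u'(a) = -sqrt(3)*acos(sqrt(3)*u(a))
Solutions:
 Integral(1/acos(sqrt(3)*_y), (_y, u(a))) = C1 + sqrt(3)*a


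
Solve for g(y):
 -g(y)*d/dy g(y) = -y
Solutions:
 g(y) = -sqrt(C1 + y^2)
 g(y) = sqrt(C1 + y^2)


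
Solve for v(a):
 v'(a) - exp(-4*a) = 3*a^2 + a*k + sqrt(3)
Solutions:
 v(a) = C1 + a^3 + a^2*k/2 + sqrt(3)*a - exp(-4*a)/4


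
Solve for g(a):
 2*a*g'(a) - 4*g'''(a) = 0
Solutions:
 g(a) = C1 + Integral(C2*airyai(2^(2/3)*a/2) + C3*airybi(2^(2/3)*a/2), a)


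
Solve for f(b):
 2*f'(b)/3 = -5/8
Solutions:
 f(b) = C1 - 15*b/16


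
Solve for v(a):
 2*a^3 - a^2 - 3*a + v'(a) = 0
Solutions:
 v(a) = C1 - a^4/2 + a^3/3 + 3*a^2/2


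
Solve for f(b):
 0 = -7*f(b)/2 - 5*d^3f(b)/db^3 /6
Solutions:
 f(b) = C3*exp(-21^(1/3)*5^(2/3)*b/5) + (C1*sin(3^(5/6)*5^(2/3)*7^(1/3)*b/10) + C2*cos(3^(5/6)*5^(2/3)*7^(1/3)*b/10))*exp(21^(1/3)*5^(2/3)*b/10)


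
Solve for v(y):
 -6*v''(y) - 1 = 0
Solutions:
 v(y) = C1 + C2*y - y^2/12


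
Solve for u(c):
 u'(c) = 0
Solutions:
 u(c) = C1


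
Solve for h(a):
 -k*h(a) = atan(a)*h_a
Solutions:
 h(a) = C1*exp(-k*Integral(1/atan(a), a))


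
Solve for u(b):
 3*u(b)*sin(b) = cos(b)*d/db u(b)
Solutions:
 u(b) = C1/cos(b)^3


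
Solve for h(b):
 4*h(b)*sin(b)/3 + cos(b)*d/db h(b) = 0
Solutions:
 h(b) = C1*cos(b)^(4/3)


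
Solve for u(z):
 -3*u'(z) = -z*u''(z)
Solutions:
 u(z) = C1 + C2*z^4


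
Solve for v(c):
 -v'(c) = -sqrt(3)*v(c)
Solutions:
 v(c) = C1*exp(sqrt(3)*c)


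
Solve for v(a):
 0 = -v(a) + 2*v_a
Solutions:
 v(a) = C1*exp(a/2)


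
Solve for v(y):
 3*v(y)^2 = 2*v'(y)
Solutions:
 v(y) = -2/(C1 + 3*y)


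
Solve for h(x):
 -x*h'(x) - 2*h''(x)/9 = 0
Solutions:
 h(x) = C1 + C2*erf(3*x/2)


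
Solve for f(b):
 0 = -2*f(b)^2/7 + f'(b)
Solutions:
 f(b) = -7/(C1 + 2*b)


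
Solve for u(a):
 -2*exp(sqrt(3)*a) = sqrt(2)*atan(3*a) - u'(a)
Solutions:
 u(a) = C1 + sqrt(2)*(a*atan(3*a) - log(9*a^2 + 1)/6) + 2*sqrt(3)*exp(sqrt(3)*a)/3


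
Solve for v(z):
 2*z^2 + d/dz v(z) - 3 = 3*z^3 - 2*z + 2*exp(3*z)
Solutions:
 v(z) = C1 + 3*z^4/4 - 2*z^3/3 - z^2 + 3*z + 2*exp(3*z)/3


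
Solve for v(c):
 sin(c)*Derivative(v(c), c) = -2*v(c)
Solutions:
 v(c) = C1*(cos(c) + 1)/(cos(c) - 1)


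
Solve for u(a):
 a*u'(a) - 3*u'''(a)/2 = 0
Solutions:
 u(a) = C1 + Integral(C2*airyai(2^(1/3)*3^(2/3)*a/3) + C3*airybi(2^(1/3)*3^(2/3)*a/3), a)


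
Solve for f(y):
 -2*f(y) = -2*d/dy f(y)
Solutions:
 f(y) = C1*exp(y)


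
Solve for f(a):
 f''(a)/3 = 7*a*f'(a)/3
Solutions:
 f(a) = C1 + C2*erfi(sqrt(14)*a/2)


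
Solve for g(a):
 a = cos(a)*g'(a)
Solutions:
 g(a) = C1 + Integral(a/cos(a), a)


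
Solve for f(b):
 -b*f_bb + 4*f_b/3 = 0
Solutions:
 f(b) = C1 + C2*b^(7/3)


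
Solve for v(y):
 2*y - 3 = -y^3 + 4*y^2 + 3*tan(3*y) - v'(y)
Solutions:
 v(y) = C1 - y^4/4 + 4*y^3/3 - y^2 + 3*y - log(cos(3*y))


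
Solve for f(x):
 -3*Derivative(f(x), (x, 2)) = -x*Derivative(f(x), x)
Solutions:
 f(x) = C1 + C2*erfi(sqrt(6)*x/6)


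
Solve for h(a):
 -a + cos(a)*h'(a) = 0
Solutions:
 h(a) = C1 + Integral(a/cos(a), a)


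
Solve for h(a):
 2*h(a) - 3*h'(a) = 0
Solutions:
 h(a) = C1*exp(2*a/3)


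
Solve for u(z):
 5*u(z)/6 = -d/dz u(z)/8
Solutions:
 u(z) = C1*exp(-20*z/3)


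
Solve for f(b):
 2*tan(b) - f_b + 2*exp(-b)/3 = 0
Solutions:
 f(b) = C1 + log(tan(b)^2 + 1) - 2*exp(-b)/3


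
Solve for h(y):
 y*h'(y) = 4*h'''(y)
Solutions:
 h(y) = C1 + Integral(C2*airyai(2^(1/3)*y/2) + C3*airybi(2^(1/3)*y/2), y)


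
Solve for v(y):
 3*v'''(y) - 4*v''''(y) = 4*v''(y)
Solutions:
 v(y) = C1 + C2*y + (C3*sin(sqrt(55)*y/8) + C4*cos(sqrt(55)*y/8))*exp(3*y/8)


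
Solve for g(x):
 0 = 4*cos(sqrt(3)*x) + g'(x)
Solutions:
 g(x) = C1 - 4*sqrt(3)*sin(sqrt(3)*x)/3
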